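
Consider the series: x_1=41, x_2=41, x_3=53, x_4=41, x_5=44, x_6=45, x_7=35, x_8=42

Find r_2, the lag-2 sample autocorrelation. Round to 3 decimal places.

-0.096

Mean x̄ = (41 + 41 + 53 + 41 + 44 + 45 + 35 + 42)/8 = 42.7500
Deviations from mean: -1.7500, -1.7500, 10.2500, -1.7500, 1.2500, 2.2500, -7.7500, -0.7500
Σ(x_t−x̄)(x_{t+2}−x̄) = (-17.9375) + (3.0625) + (12.8125) + (-3.9375) + (-9.6875) + (-1.6875) = -17.3750
Denominator Σ(x_t−x̄)² = 181.5000
r_2 = -17.3750 / 181.5000 = -0.096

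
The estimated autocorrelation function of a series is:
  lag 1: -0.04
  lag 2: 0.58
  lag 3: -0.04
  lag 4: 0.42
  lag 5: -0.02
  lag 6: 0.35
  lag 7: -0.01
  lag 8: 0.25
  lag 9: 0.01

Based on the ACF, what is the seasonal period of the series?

2

The largest autocorrelation is r_2 = 0.58, with weaker echoes at lags 4 (0.42), 6 (0.35) and 8 (0.25); the remaining lags stay at or below 0.01.
The dominant spike at lag 2 indicates a seasonal period of 2.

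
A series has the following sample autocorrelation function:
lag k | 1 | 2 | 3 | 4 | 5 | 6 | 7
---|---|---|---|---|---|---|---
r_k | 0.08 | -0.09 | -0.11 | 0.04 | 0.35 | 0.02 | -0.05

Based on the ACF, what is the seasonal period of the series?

5

The largest autocorrelation is r_5 = 0.35; the remaining lags stay at or below 0.08.
The dominant spike at lag 5 indicates a seasonal period of 5.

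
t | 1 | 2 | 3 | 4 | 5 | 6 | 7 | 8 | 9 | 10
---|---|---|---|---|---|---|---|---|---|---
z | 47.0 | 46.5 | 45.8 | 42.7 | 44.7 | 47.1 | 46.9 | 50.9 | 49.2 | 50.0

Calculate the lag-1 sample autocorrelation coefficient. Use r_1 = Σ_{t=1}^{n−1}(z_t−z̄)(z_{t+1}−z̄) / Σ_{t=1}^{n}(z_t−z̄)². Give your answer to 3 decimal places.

0.557

Mean z̄ = (47.0 + 46.5 + 45.8 + 42.7 + 44.7 + 47.1 + 46.9 + 50.9 + 49.2 + 50.0)/10 = 47.0800
Numerator Σ_{t=1}^{9}(z_t−z̄)(z_{t+1}−z̄) = 30.3696
Denominator Σ(z_t−z̄)² = 54.4760
r_1 = 30.3696 / 54.4760 = 0.557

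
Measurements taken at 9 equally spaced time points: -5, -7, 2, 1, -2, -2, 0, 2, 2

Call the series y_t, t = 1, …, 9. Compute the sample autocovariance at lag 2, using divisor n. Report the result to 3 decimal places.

-3.333

Mean ȳ = (-5 − 7 + 2 + 1 − 2 − 2 + 0 + 2 + 2)/9 = -1.0000
Σ_{t=1}^{7}(y_t−ȳ)(y_{t+2}−ȳ) = -30.0000
γ_2 = -30.0000 / 9 = -3.333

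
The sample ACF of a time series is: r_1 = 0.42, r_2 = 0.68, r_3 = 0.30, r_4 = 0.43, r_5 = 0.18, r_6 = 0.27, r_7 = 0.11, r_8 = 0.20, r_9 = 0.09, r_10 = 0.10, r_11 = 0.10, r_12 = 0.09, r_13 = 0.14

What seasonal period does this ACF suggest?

2

The largest autocorrelation is r_2 = 0.68, with a weaker echo at lag 4 (0.43); the remaining lags stay at or below 0.42.
The dominant spike at lag 2 indicates a seasonal period of 2.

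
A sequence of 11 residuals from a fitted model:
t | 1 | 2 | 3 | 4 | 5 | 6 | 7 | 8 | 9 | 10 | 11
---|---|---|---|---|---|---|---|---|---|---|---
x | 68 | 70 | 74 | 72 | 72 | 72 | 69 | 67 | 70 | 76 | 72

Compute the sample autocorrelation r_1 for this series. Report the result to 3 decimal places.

Mean x̄ = (68 + 70 + 74 + 72 + 72 + 72 + 69 + 67 + 70 + 76 + 72)/11 = 71.0909
Numerator Σ_{t=1}^{10}(x_t−x̄)(x_{t+1}−x̄) = 14.7190
Denominator Σ(x_t−x̄)² = 68.9091
r_1 = 14.7190 / 68.9091 = 0.214

0.214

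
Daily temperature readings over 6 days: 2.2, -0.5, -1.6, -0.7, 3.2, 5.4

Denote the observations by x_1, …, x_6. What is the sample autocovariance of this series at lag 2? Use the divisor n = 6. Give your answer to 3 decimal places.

-2.093

Mean x̄ = (2.2 − 0.5 − 1.6 − 0.7 + 3.2 + 5.4)/6 = 1.3333
Deviations: 0.8667, -1.8333, -2.9333, -2.0333, 1.8667, 4.0667
Σ_{t=1}^{4}(x_t−x̄)(x_{t+2}−x̄) = -12.5589
γ_2 = -12.5589 / 6 = -2.093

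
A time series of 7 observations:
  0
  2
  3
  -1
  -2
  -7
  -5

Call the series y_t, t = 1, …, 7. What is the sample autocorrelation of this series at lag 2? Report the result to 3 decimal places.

0.063

Mean ȳ = (0 + 2 + 3 − 1 − 2 − 7 − 5)/7 = -1.4286
Deviations from mean: 1.4286, 3.4286, 4.4286, 0.4286, -0.5714, -5.5714, -3.5714
Σ(y_t−ȳ)(y_{t+2}−ȳ) = (6.3265) + (1.4694) + (-2.5306) + (-2.3878) + (2.0408) = 4.9184
Denominator Σ(y_t−ȳ)² = 77.7143
r_2 = 4.9184 / 77.7143 = 0.063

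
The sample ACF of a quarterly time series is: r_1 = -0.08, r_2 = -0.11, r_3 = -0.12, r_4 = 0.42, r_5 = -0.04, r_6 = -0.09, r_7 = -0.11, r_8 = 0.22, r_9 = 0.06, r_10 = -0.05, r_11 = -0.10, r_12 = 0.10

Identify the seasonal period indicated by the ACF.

The largest autocorrelation is r_4 = 0.42, with a weaker echo at lag 8 (0.22); the remaining lags stay at or below 0.10.
The dominant spike at lag 4 indicates a seasonal period of 4.

4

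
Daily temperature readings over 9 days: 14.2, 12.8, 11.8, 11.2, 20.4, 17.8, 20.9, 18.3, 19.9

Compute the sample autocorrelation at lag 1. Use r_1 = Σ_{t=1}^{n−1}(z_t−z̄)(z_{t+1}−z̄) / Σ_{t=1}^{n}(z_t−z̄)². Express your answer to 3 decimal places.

Mean z̄ = (14.2 + 12.8 + 11.8 + 11.2 + 20.4 + 17.8 + 20.9 + 18.3 + 19.9)/9 = 16.3667
Numerator Σ_{t=1}^{8}(z_t−z̄)(z_{t+1}−z̄) = 54.6456
Denominator Σ(z_t−z̄)² = 120.0600
r_1 = 54.6456 / 120.0600 = 0.455

0.455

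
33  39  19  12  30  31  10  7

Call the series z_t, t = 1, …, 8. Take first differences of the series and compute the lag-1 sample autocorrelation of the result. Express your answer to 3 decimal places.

First differences Δz: 6, -20, -7, 18, 1, -21, -3
Mean of differences = -3.7143
Numerator Σ(Δz_t−Δz̄)(Δz_{t+1}−Δz̄) = -167.5102
Denominator Σ(Δz_t−Δz̄)² = 1163.4286
r_1(Δz) = -167.5102 / 1163.4286 = -0.144

-0.144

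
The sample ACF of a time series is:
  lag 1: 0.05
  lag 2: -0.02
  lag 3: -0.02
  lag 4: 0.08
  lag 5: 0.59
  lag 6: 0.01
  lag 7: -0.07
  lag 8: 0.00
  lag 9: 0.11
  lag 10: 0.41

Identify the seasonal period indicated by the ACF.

The largest autocorrelation is r_5 = 0.59, with a weaker echo at lag 10 (0.41); the remaining lags stay at or below 0.11.
The dominant spike at lag 5 indicates a seasonal period of 5.

5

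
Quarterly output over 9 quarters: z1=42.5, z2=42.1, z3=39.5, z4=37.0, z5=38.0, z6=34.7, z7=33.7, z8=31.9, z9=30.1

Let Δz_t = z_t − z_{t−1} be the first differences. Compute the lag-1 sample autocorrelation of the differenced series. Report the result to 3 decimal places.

First differences Δz: -0.4, -2.6, -2.5, 1.0, -3.3, -1.0, -1.8, -1.8
Mean of differences = -1.5500
Numerator Σ(Δz_t−Δz̄)(Δz_{t+1}−Δz̄) = -8.1325
Denominator Σ(Δz_t−Δz̄)² = 13.3200
r_1(Δz) = -8.1325 / 13.3200 = -0.611

-0.611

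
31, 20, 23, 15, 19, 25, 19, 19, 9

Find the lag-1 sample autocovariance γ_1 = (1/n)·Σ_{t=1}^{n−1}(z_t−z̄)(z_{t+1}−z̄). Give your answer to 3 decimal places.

Mean z̄ = (31 + 20 + 23 + 15 + 19 + 25 + 19 + 19 + 9)/9 = 20.0000
Σ_{t=1}^{8}(z_t−z̄)(z_{t+1}−z̄) = -8.0000
γ_1 = -8.0000 / 9 = -0.889

-0.889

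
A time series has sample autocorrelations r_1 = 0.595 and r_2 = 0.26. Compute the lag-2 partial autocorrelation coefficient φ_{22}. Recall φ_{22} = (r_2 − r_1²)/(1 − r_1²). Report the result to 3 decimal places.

φ_{22} = (r_2 − r_1²) / (1 − r_1²)
r_1² = (0.595)² = 0.354025
Numerator = 0.26 − 0.3540 = -0.0940; denominator = 1 − 0.3540 = 0.6460
φ_{22} = -0.0940 / 0.6460 = -0.146

-0.146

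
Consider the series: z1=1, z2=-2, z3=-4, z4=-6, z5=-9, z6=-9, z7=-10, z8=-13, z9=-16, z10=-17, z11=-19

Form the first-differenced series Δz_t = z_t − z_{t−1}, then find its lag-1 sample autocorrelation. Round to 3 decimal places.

-0.100

First differences Δz: -3, -2, -2, -3, 0, -1, -3, -3, -1, -2
Mean of differences = -2.0000
Numerator Σ(Δz_t−Δz̄)(Δz_{t+1}−Δz̄) = -1.0000
Denominator Σ(Δz_t−Δz̄)² = 10.0000
r_1(Δz) = -1.0000 / 10.0000 = -0.100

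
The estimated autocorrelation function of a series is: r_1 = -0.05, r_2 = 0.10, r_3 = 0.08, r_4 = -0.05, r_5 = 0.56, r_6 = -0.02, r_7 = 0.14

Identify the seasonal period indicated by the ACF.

The largest autocorrelation is r_5 = 0.56; the remaining lags stay at or below 0.14.
The dominant spike at lag 5 indicates a seasonal period of 5.

5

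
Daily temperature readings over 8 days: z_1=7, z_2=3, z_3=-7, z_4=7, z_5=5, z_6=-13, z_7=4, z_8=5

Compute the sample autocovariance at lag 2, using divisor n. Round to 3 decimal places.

-23.973

Mean z̄ = (7 + 3 − 7 + 7 + 5 − 13 + 4 + 5)/8 = 1.3750
Deviations: 5.6250, 1.6250, -8.3750, 5.6250, 3.6250, -14.3750, 2.6250, 3.6250
Σ_{t=1}^{6}(z_t−z̄)(z_{t+2}−z̄) = -191.7813
γ_2 = -191.7813 / 8 = -23.973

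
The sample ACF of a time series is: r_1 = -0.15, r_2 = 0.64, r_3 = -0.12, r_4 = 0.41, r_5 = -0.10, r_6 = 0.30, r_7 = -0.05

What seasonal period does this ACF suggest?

2

The largest autocorrelation is r_2 = 0.64, with weaker echoes at lags 4 (0.41) and 6 (0.30); the remaining lags stay at or below -0.05.
The dominant spike at lag 2 indicates a seasonal period of 2.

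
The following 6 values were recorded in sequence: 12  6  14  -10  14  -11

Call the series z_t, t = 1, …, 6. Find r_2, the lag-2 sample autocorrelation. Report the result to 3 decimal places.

Mean z̄ = (12 + 6 + 14 − 10 + 14 − 11)/6 = 4.1667
Deviations from mean: 7.8333, 1.8333, 9.8333, -14.1667, 9.8333, -15.1667
Numerator Σ_{t=1}^{4}(z_t−z̄)(z_{t+2}−z̄) = 362.6111
Denominator Σ(z_t−z̄)² = 688.8333
r_2 = 362.6111 / 688.8333 = 0.526

0.526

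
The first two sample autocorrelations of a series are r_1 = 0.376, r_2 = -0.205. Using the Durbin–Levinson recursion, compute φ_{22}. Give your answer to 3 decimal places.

-0.403

φ_{22} = (r_2 − r_1²) / (1 − r_1²)
r_1² = (0.376)² = 0.141376
Numerator = -0.205 − 0.1414 = -0.3464; denominator = 1 − 0.1414 = 0.8586
φ_{22} = -0.3464 / 0.8586 = -0.403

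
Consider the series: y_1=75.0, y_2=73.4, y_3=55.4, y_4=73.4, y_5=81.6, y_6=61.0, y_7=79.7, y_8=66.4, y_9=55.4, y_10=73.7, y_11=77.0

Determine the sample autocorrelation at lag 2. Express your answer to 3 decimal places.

-0.431

Mean ȳ = (75.0 + 73.4 + 55.4 + 73.4 + 81.6 + 61.0 + 79.7 + 66.4 + 55.4 + 73.7 + 77.0)/11 = 70.1818
Numerator Σ_{t=1}^{9}(y_t−ȳ)(y_{t+2}−ȳ) = -370.5770
Denominator Σ(y_t−ȳ)² = 859.3764
r_2 = -370.5770 / 859.3764 = -0.431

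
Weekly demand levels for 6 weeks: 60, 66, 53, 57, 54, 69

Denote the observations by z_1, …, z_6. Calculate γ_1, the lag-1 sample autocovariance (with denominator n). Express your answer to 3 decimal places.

-9.782

Mean z̄ = (60 + 66 + 53 + 57 + 54 + 69)/6 = 59.8333
Σ_{t=1}^{5}(z_t−z̄)(z_{t+1}−z̄) = -58.6944
γ_1 = -58.6944 / 6 = -9.782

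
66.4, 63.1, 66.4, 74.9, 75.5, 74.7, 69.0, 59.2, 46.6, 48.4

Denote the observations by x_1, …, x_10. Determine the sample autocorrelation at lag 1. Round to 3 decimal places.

0.667

Mean x̄ = (66.4 + 63.1 + 66.4 + 74.9 + 75.5 + 74.7 + 69.0 + 59.2 + 46.6 + 48.4)/10 = 64.4200
Numerator Σ_{t=1}^{9}(x_t−x̄)(x_{t+1}−x̄) = 647.2156
Denominator Σ(x_t−x̄)² = 970.2760
r_1 = 647.2156 / 970.2760 = 0.667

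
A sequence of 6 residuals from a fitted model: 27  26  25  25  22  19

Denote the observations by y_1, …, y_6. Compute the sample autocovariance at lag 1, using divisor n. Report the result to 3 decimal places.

2.833

Mean ȳ = (27 + 26 + 25 + 25 + 22 + 19)/6 = 24.0000
Deviations: 3.0000, 2.0000, 1.0000, 1.0000, -2.0000, -5.0000
Σ_{t=1}^{5}(y_t−ȳ)(y_{t+1}−ȳ) = 17.0000
γ_1 = 17.0000 / 6 = 2.833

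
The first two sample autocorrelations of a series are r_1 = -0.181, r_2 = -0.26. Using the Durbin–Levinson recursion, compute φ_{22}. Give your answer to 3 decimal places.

φ_{22} = (r_2 − r_1²) / (1 − r_1²)
r_1² = (-0.181)² = 0.032761
Numerator = -0.26 − 0.0328 = -0.2928; denominator = 1 − 0.0328 = 0.9672
φ_{22} = -0.2928 / 0.9672 = -0.303

-0.303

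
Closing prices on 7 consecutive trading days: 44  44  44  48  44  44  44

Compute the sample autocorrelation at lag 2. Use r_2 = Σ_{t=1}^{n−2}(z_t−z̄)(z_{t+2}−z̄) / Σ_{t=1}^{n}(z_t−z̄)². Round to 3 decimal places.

Mean z̄ = (44 + 44 + 44 + 48 + 44 + 44 + 44)/7 = 44.5714
Σ(z_t−z̄)(z_{t+2}−z̄) = (0.3265) + (-1.9592) + (0.3265) + (-1.9592) + (0.3265) = -2.9388
Denominator Σ(z_t−z̄)² = 13.7143
r_2 = -2.9388 / 13.7143 = -0.214

-0.214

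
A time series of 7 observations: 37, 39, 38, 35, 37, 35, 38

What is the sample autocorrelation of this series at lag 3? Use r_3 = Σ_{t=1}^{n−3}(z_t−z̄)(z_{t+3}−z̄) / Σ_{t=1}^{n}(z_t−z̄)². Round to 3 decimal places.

-0.286

Mean z̄ = (37 + 39 + 38 + 35 + 37 + 35 + 38)/7 = 37.0000
Σ(z_t−z̄)(z_{t+3}−z̄) = (0.0000) + (0.0000) + (-2.0000) + (-2.0000) = -4.0000
Denominator Σ(z_t−z̄)² = 14.0000
r_3 = -4.0000 / 14.0000 = -0.286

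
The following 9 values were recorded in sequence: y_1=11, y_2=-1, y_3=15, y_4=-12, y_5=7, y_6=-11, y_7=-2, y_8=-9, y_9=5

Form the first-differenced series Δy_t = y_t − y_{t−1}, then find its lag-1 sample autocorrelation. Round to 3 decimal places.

First differences Δy: -12, 16, -27, 19, -18, 9, -7, 14
Mean of differences = -0.7500
Numerator Σ(Δy_t−Δȳ)(Δy_{t+1}−Δȳ) = -1808.5625
Denominator Σ(Δy_t−Δȳ)² = 2135.5000
r_1(Δy) = -1808.5625 / 2135.5000 = -0.847

-0.847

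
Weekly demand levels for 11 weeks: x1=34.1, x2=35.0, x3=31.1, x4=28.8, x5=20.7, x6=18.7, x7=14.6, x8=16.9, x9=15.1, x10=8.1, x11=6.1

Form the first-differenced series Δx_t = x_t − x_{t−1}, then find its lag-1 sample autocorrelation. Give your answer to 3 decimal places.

-0.238

First differences Δx: 0.9, -3.9, -2.3, -8.1, -2.0, -4.1, 2.3, -1.8, -7.0, -2.0
Mean of differences = -2.8000
Numerator Σ(Δx_t−Δx̄)(Δx_{t+1}−Δx̄) = -21.6400
Denominator Σ(Δx_t−Δx̄)² = 90.8600
r_1(Δx) = -21.6400 / 90.8600 = -0.238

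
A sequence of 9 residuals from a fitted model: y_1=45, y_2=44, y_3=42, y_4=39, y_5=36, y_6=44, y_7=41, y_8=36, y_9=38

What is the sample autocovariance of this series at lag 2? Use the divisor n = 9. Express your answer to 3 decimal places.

-3.303

Mean ȳ = (45 + 44 + 42 + 39 + 36 + 44 + 41 + 36 + 38)/9 = 40.5556
Σ_{t=1}^{7}(y_t−ȳ)(y_{t+2}−ȳ) = -29.7284
γ_2 = -29.7284 / 9 = -3.303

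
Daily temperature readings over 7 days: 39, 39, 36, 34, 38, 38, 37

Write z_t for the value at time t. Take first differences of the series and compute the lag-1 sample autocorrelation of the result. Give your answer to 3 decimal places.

-0.083

First differences Δz: 0, -3, -2, 4, 0, -1
Mean of differences = -0.3333
Numerator Σ(Δz_t−Δz̄)(Δz_{t+1}−Δz̄) = -2.4444
Denominator Σ(Δz_t−Δz̄)² = 29.3333
r_1(Δz) = -2.4444 / 29.3333 = -0.083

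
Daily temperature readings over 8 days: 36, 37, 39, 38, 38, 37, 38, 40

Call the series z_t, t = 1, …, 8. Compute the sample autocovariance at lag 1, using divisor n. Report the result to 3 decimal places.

0.107

Mean z̄ = (36 + 37 + 39 + 38 + 38 + 37 + 38 + 40)/8 = 37.8750
Σ_{t=1}^{7}(z_t−z̄)(z_{t+1}−z̄) = 0.8594
γ_1 = 0.8594 / 8 = 0.107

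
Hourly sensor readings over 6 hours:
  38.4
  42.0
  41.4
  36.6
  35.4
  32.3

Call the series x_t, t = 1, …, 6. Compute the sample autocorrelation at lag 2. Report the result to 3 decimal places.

-0.068

Mean x̄ = (38.4 + 42.0 + 41.4 + 36.6 + 35.4 + 32.3)/6 = 37.6833
Deviations from mean: 0.7167, 4.3167, 3.7167, -1.0833, -2.2833, -5.3833
Numerator Σ_{t=1}^{4}(x_t−x̄)(x_{t+2}−x̄) = -4.6672
Denominator Σ(x_t−x̄)² = 68.3283
r_2 = -4.6672 / 68.3283 = -0.068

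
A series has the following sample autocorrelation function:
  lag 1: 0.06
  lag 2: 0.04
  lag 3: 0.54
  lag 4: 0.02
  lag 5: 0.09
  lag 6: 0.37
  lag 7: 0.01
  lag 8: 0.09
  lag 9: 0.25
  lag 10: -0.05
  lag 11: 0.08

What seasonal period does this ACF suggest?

The largest autocorrelation is r_3 = 0.54, with weaker echoes at lags 6 (0.37) and 9 (0.25); the remaining lags stay at or below 0.09.
The dominant spike at lag 3 indicates a seasonal period of 3.

3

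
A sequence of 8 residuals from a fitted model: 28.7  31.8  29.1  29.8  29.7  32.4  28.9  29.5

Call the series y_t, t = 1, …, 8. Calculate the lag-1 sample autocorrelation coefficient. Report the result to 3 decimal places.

-0.497

Mean ȳ = (28.7 + 31.8 + 29.1 + 29.8 + 29.7 + 32.4 + 28.9 + 29.5)/8 = 29.9875
Deviations from mean: -1.2875, 1.8125, -0.8875, -0.1875, -0.2875, 2.4125, -1.0875, -0.4875
Σ(y_t−ȳ)(y_{t+1}−ȳ) = (-2.3336) + (-1.6086) + (0.1664) + (0.0539) + (-0.6936) + (-2.6236) + (0.5302) = -6.5089
Denominator Σ(y_t−ȳ)² = 13.0888
r_1 = -6.5089 / 13.0888 = -0.497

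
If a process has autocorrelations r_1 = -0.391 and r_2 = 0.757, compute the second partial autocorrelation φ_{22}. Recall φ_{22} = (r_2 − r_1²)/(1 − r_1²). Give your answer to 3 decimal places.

0.713

φ_{22} = (r_2 − r_1²) / (1 − r_1²)
r_1² = (-0.391)² = 0.152881
Numerator = 0.757 − 0.1529 = 0.6041; denominator = 1 − 0.1529 = 0.8471
φ_{22} = 0.6041 / 0.8471 = 0.713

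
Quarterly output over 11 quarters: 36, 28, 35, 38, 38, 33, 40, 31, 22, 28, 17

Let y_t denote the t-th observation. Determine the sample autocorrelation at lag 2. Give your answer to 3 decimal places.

Mean ȳ = (36 + 28 + 35 + 38 + 38 + 33 + 40 + 31 + 22 + 28 + 17)/11 = 31.4545
Numerator Σ_{t=1}^{9}(y_t−ȳ)(y_{t+2}−ȳ) = 139.4959
Denominator Σ(y_t−ȳ)² = 516.7273
r_2 = 139.4959 / 516.7273 = 0.270

0.270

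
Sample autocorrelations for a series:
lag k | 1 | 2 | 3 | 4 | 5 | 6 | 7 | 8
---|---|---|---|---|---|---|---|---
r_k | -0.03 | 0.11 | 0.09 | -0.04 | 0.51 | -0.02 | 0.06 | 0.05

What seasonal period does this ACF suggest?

5

The largest autocorrelation is r_5 = 0.51; the remaining lags stay at or below 0.11.
The dominant spike at lag 5 indicates a seasonal period of 5.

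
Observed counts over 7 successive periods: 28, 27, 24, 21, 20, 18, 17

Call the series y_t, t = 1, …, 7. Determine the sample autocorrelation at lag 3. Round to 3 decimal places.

Mean ȳ = (28 + 27 + 24 + 21 + 20 + 18 + 17)/7 = 22.1429
Σ(y_t−ȳ)(y_{t+3}−ȳ) = (-6.6939) + (-10.4082) + (-7.6939) + (5.8776) = -18.9184
Denominator Σ(y_t−ȳ)² = 110.8571
r_3 = -18.9184 / 110.8571 = -0.171

-0.171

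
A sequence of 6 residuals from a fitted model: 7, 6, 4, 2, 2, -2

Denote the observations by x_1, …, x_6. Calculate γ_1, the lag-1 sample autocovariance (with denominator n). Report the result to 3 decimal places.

3.273

Mean x̄ = (7 + 6 + 4 + 2 + 2 − 2)/6 = 3.1667
Deviations: 3.8333, 2.8333, 0.8333, -1.1667, -1.1667, -5.1667
Σ_{t=1}^{5}(x_t−x̄)(x_{t+1}−x̄) = 19.6389
γ_1 = 19.6389 / 6 = 3.273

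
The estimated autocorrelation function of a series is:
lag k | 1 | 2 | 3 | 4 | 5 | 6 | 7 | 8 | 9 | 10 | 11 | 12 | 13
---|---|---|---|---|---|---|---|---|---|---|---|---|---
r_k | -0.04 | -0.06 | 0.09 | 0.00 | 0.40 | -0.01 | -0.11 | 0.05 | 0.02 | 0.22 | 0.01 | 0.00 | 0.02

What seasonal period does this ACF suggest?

5

The largest autocorrelation is r_5 = 0.40, with a weaker echo at lag 10 (0.22); the remaining lags stay at or below 0.09.
The dominant spike at lag 5 indicates a seasonal period of 5.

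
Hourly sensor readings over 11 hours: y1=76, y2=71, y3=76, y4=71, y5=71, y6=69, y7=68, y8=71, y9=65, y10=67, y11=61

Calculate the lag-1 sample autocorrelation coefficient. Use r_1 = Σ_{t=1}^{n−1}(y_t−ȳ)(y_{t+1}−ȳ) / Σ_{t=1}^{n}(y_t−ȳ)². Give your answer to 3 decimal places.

0.280

Mean ȳ = (76 + 71 + 76 + 71 + 71 + 69 + 68 + 71 + 65 + 67 + 61)/11 = 69.6364
Numerator Σ_{t=1}^{10}(y_t−ȳ)(y_{t+1}−ȳ) = 54.5041
Denominator Σ(y_t−ȳ)² = 194.5455
r_1 = 54.5041 / 194.5455 = 0.280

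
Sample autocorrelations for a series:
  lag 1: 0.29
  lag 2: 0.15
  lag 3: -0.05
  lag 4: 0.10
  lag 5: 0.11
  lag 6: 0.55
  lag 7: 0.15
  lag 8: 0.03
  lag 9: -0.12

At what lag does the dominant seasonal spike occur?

The largest autocorrelation is r_6 = 0.55; the remaining lags stay at or below 0.29. The elevated value at lag 1 (0.29), dropping to 0.15 at lag 2, reflects decaying short-term dependence rather than seasonality.
The dominant spike at lag 6 indicates a seasonal period of 6.

6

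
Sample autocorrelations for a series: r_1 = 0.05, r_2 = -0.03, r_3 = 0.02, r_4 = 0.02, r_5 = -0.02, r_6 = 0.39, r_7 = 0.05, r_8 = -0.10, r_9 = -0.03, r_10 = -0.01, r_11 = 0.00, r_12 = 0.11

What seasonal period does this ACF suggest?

The largest autocorrelation is r_6 = 0.39; the remaining lags stay at or below 0.11.
The dominant spike at lag 6 indicates a seasonal period of 6.

6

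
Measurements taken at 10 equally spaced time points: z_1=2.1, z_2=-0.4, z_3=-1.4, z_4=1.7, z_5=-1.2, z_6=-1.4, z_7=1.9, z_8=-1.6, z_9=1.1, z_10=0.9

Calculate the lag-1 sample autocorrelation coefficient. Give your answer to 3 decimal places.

-0.449

Mean z̄ = (2.1 − 0.4 − 1.4 + 1.7 − 1.2 − 1.4 + 1.9 − 1.6 + 1.1 + 0.9)/10 = 0.1700
Numerator Σ_{t=1}^{9}(z_t−z̄)(z_{t+1}−z̄) = -9.2979
Denominator Σ(z_t−z̄)² = 20.7210
r_1 = -9.2979 / 20.7210 = -0.449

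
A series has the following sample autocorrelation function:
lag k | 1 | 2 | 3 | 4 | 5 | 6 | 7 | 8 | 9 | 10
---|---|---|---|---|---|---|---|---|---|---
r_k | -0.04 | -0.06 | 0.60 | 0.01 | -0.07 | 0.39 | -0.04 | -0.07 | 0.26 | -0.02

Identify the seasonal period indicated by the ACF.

The largest autocorrelation is r_3 = 0.60, with weaker echoes at lags 6 (0.39) and 9 (0.26); the remaining lags stay at or below 0.01.
The dominant spike at lag 3 indicates a seasonal period of 3.

3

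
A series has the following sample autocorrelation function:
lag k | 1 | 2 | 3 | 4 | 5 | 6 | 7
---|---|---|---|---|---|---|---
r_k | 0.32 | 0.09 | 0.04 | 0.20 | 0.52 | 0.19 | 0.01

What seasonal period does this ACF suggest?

5

The largest autocorrelation is r_5 = 0.52; the remaining lags stay at or below 0.32. The elevated value at lag 1 (0.32), dropping to 0.09 at lag 2, reflects decaying short-term dependence rather than seasonality.
The dominant spike at lag 5 indicates a seasonal period of 5.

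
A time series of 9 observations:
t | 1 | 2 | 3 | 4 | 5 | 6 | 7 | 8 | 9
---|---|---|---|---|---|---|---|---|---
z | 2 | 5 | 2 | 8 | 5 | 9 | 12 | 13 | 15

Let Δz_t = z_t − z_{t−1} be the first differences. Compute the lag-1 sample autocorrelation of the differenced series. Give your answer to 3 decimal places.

First differences Δz: 3, -3, 6, -3, 4, 3, 1, 2
Mean of differences = 1.6250
Numerator Σ(Δz_t−Δz̄)(Δz_{t+1}−Δz̄) = -55.6406
Denominator Σ(Δz_t−Δz̄)² = 71.8750
r_1(Δz) = -55.6406 / 71.8750 = -0.774

-0.774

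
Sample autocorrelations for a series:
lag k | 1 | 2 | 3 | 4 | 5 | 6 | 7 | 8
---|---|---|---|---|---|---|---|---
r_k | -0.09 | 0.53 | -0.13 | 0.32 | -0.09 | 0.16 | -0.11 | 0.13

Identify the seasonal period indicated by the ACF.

The largest autocorrelation is r_2 = 0.53, with weaker echoes at lags 4 (0.32) and 6 (0.16); the remaining lags stay at or below 0.13.
The dominant spike at lag 2 indicates a seasonal period of 2.

2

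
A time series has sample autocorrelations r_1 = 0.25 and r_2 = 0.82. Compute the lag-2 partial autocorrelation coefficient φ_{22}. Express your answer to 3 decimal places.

φ_{22} = (r_2 − r_1²) / (1 − r_1²)
r_1² = (0.25)² = 0.0625
Numerator = 0.82 − 0.0625 = 0.7575; denominator = 1 − 0.0625 = 0.9375
φ_{22} = 0.7575 / 0.9375 = 0.808

0.808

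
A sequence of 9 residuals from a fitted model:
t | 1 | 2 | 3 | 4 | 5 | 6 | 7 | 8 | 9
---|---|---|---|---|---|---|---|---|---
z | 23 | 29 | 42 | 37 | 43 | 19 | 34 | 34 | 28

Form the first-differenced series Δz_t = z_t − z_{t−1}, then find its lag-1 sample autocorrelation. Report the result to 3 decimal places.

First differences Δz: 6, 13, -5, 6, -24, 15, 0, -6
Mean of differences = 0.6250
Numerator Σ(Δz_t−Δz̄)(Δz_{t+1}−Δz̄) = -524.5156
Denominator Σ(Δz_t−Δz̄)² = 1099.8750
r_1(Δz) = -524.5156 / 1099.8750 = -0.477

-0.477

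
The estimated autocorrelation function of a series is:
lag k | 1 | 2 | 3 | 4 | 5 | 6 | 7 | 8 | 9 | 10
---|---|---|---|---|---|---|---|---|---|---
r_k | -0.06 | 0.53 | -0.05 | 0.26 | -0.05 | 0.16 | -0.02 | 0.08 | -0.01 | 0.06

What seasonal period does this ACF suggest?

2

The largest autocorrelation is r_2 = 0.53, with weaker echoes at lags 4 (0.26) and 6 (0.16); the remaining lags stay at or below 0.08.
The dominant spike at lag 2 indicates a seasonal period of 2.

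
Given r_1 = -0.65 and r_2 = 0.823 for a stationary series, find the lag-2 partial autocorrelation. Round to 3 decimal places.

0.694

φ_{22} = (r_2 − r_1²) / (1 − r_1²)
r_1² = (-0.65)² = 0.4225
Numerator = 0.823 − 0.4225 = 0.4005; denominator = 1 − 0.4225 = 0.5775
φ_{22} = 0.4005 / 0.5775 = 0.694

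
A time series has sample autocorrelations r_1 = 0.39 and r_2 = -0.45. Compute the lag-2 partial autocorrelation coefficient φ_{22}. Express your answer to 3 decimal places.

-0.710

φ_{22} = (r_2 − r_1²) / (1 − r_1²)
r_1² = (0.39)² = 0.1521
Numerator = -0.45 − 0.1521 = -0.6021; denominator = 1 − 0.1521 = 0.8479
φ_{22} = -0.6021 / 0.8479 = -0.710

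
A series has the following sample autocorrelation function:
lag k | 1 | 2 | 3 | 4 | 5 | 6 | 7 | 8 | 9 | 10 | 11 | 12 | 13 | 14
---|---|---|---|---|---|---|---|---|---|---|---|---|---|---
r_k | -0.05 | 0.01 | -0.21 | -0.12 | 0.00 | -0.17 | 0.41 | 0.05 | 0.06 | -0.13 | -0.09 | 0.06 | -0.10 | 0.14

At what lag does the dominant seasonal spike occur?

The largest autocorrelation is r_7 = 0.41; the remaining lags stay at or below 0.14.
The dominant spike at lag 7 indicates a seasonal period of 7.

7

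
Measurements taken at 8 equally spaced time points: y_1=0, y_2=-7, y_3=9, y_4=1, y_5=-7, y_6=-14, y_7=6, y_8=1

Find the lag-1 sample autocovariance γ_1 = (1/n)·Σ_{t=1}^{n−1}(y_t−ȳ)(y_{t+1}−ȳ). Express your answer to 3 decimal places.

Mean ȳ = (0 − 7 + 9 + 1 − 7 − 14 + 6 + 1)/8 = -1.3750
Deviations: 1.3750, -5.6250, 10.3750, 2.3750, -5.6250, -12.6250, 7.3750, 2.3750
Σ_{t=1}^{7}(y_t−ȳ)(y_{t+1}−ȳ) = -59.3906
γ_1 = -59.3906 / 8 = -7.424

-7.424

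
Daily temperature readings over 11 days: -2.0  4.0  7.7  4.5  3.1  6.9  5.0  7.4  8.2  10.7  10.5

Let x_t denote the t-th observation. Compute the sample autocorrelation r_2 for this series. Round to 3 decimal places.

0.012

Mean x̄ = (-2.0 + 4.0 + 7.7 + 4.5 + 3.1 + 6.9 + 5.0 + 7.4 + 8.2 + 10.7 + 10.5)/11 = 6.0000
Numerator Σ_{t=1}^{9}(x_t−x̄)(x_{t+2}−x̄) = 1.5600
Denominator Σ(x_t−x̄)² = 132.5000
r_2 = 1.5600 / 132.5000 = 0.012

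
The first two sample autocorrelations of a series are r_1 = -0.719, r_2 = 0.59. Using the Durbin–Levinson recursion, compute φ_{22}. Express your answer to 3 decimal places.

φ_{22} = (r_2 − r_1²) / (1 − r_1²)
r_1² = (-0.719)² = 0.516961
Numerator = 0.59 − 0.5170 = 0.0730; denominator = 1 − 0.5170 = 0.4830
φ_{22} = 0.0730 / 0.4830 = 0.151

0.151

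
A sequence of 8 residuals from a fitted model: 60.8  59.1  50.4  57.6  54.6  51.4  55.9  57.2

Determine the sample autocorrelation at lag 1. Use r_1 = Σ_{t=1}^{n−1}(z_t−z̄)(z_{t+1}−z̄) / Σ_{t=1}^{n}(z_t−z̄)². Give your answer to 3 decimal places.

-0.086

Mean z̄ = (60.8 + 59.1 + 50.4 + 57.6 + 54.6 + 51.4 + 55.9 + 57.2)/8 = 55.8750
Deviations from mean: 4.9250, 3.2250, -5.4750, 1.7250, -1.2750, -4.4750, 0.0250, 1.3250
Σ(z_t−z̄)(z_{t+1}−z̄) = (15.8831) + (-17.6569) + (-9.4444) + (-2.1994) + (5.7056) + (-0.1119) + (0.0331) = -7.7906
Denominator Σ(z_t−z̄)² = 91.0150
r_1 = -7.7906 / 91.0150 = -0.086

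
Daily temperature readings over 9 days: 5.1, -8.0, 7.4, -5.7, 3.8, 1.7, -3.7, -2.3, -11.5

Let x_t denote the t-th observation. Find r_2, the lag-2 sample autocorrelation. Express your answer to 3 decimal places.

Mean x̄ = (5.1 − 8.0 + 7.4 − 5.7 + 3.8 + 1.7 − 3.7 − 2.3 − 11.5)/9 = -1.4667
Σ(x_t−x̄)(x_{t+2}−x̄) = (58.2244) + (27.6578) + (46.6978) + (-13.4056) + (-11.7622) + (-2.6389) + (22.4078) = 127.1811
Denominator Σ(x_t−x̄)² = 326.4600
r_2 = 127.1811 / 326.4600 = 0.390

0.390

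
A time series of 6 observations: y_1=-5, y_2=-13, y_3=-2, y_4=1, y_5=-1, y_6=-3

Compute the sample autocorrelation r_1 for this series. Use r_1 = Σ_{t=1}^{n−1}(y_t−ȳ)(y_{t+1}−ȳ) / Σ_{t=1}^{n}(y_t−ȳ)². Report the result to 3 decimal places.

Mean ȳ = (-5 − 13 − 2 + 1 − 1 − 3)/6 = -3.8333
Deviations from mean: -1.1667, -9.1667, 1.8333, 4.8333, 2.8333, 0.8333
Σ(y_t−ȳ)(y_{t+1}−ȳ) = (10.6944) + (-16.8056) + (8.8611) + (13.6944) + (2.3611) = 18.8056
Denominator Σ(y_t−ȳ)² = 120.8333
r_1 = 18.8056 / 120.8333 = 0.156

0.156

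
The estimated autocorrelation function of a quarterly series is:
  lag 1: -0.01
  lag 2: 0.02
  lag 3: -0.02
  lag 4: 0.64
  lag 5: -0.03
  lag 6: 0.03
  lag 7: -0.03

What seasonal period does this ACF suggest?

The largest autocorrelation is r_4 = 0.64; the remaining lags stay at or below 0.03.
The dominant spike at lag 4 indicates a seasonal period of 4.

4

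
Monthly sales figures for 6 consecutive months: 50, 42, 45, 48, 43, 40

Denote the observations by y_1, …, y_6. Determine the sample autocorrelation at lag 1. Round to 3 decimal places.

-0.165

Mean ȳ = (50 + 42 + 45 + 48 + 43 + 40)/6 = 44.6667
Deviations from mean: 5.3333, -2.6667, 0.3333, 3.3333, -1.6667, -4.6667
Σ(y_t−ȳ)(y_{t+1}−ȳ) = (-14.2222) + (-0.8889) + (1.1111) + (-5.5556) + (7.7778) = -11.7778
Denominator Σ(y_t−ȳ)² = 71.3333
r_1 = -11.7778 / 71.3333 = -0.165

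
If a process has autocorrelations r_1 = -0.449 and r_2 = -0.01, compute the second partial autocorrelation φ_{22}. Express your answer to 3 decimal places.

φ_{22} = (r_2 − r_1²) / (1 − r_1²)
r_1² = (-0.449)² = 0.201601
Numerator = -0.01 − 0.2016 = -0.2116; denominator = 1 − 0.2016 = 0.7984
φ_{22} = -0.2116 / 0.7984 = -0.265

-0.265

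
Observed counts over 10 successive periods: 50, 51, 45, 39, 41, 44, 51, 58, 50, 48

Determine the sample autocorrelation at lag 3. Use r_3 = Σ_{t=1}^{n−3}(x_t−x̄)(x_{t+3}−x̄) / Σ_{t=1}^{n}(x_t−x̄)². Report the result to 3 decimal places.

-0.490

Mean x̄ = (50 + 51 + 45 + 39 + 41 + 44 + 51 + 58 + 50 + 48)/10 = 47.7000
Σ(x_t−x̄)(x_{t+3}−x̄) = (-20.0100) + (-22.1100) + (9.9900) + (-28.7100) + (-69.0100) + (-8.5100) + (0.9900) = -137.3700
Denominator Σ(x_t−x̄)² = 280.1000
r_3 = -137.3700 / 280.1000 = -0.490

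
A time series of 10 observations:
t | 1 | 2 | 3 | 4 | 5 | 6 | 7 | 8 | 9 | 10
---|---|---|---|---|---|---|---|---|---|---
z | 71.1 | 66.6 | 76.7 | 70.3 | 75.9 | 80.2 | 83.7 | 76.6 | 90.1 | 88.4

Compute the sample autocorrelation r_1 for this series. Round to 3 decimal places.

0.425

Mean z̄ = (71.1 + 66.6 + 76.7 + 70.3 + 75.9 + 80.2 + 83.7 + 76.6 + 90.1 + 88.4)/10 = 77.9600
Numerator Σ_{t=1}^{9}(z_t−z̄)(z_{t+1}−z̄) = 228.3424
Denominator Σ(z_t−z̄)² = 536.8040
r_1 = 228.3424 / 536.8040 = 0.425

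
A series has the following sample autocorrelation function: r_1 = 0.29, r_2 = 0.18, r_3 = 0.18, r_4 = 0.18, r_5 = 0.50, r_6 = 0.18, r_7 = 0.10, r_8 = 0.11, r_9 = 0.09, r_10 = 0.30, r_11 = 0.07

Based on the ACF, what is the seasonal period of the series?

5

The largest autocorrelation is r_5 = 0.50, with a weaker echo at lag 10 (0.30); the remaining lags stay at or below 0.29. The elevated value at lag 1 (0.29), dropping to 0.18 at lag 2, reflects decaying short-term dependence rather than seasonality.
The dominant spike at lag 5 indicates a seasonal period of 5.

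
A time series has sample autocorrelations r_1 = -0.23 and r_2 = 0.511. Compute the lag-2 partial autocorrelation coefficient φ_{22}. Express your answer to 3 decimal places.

0.484

φ_{22} = (r_2 − r_1²) / (1 − r_1²)
r_1² = (-0.23)² = 0.0529
Numerator = 0.511 − 0.0529 = 0.4581; denominator = 1 − 0.0529 = 0.9471
φ_{22} = 0.4581 / 0.9471 = 0.484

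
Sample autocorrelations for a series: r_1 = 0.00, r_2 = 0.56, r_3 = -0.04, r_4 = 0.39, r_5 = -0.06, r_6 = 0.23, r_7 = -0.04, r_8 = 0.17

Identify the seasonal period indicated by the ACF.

2

The largest autocorrelation is r_2 = 0.56, with weaker echoes at lags 4 (0.39), 6 (0.23) and 8 (0.17); the remaining lags stay at or below 0.00.
The dominant spike at lag 2 indicates a seasonal period of 2.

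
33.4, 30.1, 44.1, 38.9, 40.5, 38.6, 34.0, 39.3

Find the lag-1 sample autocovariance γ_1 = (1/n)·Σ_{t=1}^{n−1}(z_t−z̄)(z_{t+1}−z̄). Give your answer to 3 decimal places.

-1.470

Mean z̄ = (33.4 + 30.1 + 44.1 + 38.9 + 40.5 + 38.6 + 34.0 + 39.3)/8 = 37.3625
Deviations: -3.9625, -7.2625, 6.7375, 1.5375, 3.1375, 1.2375, -3.3625, 1.9375
Σ_{t=1}^{7}(z_t−z̄)(z_{t+1}−z̄) = -11.7639
γ_1 = -11.7639 / 8 = -1.470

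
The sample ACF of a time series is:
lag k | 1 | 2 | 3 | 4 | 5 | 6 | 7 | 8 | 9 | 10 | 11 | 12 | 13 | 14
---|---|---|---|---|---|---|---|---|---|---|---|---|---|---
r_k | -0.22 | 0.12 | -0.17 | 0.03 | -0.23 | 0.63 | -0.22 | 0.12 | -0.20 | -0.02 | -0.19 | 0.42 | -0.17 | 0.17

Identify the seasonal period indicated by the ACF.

6

The largest autocorrelation is r_6 = 0.63, with a weaker echo at lag 12 (0.42); the remaining lags stay at or below 0.17.
The dominant spike at lag 6 indicates a seasonal period of 6.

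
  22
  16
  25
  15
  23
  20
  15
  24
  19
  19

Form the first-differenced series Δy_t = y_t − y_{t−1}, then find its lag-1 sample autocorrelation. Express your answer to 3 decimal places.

-0.767

First differences Δy: -6, 9, -10, 8, -3, -5, 9, -5, 0
Mean of differences = -0.3333
Numerator Σ(Δy_t−Δȳ)(Δy_{t+1}−Δȳ) = -322.1111
Denominator Σ(Δy_t−Δȳ)² = 420.0000
r_1(Δy) = -322.1111 / 420.0000 = -0.767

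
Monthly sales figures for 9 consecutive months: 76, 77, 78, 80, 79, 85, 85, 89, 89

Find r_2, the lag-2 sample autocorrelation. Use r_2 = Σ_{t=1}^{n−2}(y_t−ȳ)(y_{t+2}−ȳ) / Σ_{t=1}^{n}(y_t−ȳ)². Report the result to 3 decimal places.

Mean ȳ = (76 + 77 + 78 + 80 + 79 + 85 + 85 + 89 + 89)/9 = 82.0000
Numerator Σ_{t=1}^{7}(y_t−ȳ)(y_{t+2}−ȳ) = 73.0000
Denominator Σ(y_t−ȳ)² = 206.0000
r_2 = 73.0000 / 206.0000 = 0.354

0.354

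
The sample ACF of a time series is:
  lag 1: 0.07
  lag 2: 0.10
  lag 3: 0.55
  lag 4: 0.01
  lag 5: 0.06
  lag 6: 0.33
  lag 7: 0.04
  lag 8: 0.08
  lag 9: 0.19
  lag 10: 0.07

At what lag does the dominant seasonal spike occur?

The largest autocorrelation is r_3 = 0.55, with weaker echoes at lags 6 (0.33) and 9 (0.19); the remaining lags stay at or below 0.10.
The dominant spike at lag 3 indicates a seasonal period of 3.

3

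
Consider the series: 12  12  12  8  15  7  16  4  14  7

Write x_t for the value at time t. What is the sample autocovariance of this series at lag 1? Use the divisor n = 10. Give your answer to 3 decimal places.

-11.709

Mean x̄ = (12 + 12 + 12 + 8 + 15 + 7 + 16 + 4 + 14 + 7)/10 = 10.7000
Σ_{t=1}^{9}(x_t−x̄)(x_{t+1}−x̄) = -117.0900
γ_1 = -117.0900 / 10 = -11.709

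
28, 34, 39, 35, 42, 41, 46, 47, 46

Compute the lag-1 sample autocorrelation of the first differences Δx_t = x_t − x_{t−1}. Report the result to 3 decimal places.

-0.531

First differences Δx: 6, 5, -4, 7, -1, 5, 1, -1
Mean of differences = 2.2500
Numerator Σ(Δx_t−Δx̄)(Δx_{t+1}−Δx̄) = -60.3125
Denominator Σ(Δx_t−Δx̄)² = 113.5000
r_1(Δx) = -60.3125 / 113.5000 = -0.531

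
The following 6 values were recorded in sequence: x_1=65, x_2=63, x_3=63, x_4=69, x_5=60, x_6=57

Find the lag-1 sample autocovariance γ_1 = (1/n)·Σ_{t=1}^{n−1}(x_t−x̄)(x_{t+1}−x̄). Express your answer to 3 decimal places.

0.079

Mean x̄ = (65 + 63 + 63 + 69 + 60 + 57)/6 = 62.8333
Deviations: 2.1667, 0.1667, 0.1667, 6.1667, -2.8333, -5.8333
Σ_{t=1}^{5}(x_t−x̄)(x_{t+1}−x̄) = 0.4722
γ_1 = 0.4722 / 6 = 0.079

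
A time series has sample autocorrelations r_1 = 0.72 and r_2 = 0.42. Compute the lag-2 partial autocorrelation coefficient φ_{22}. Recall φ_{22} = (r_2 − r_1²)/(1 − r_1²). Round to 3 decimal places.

φ_{22} = (r_2 − r_1²) / (1 − r_1²)
r_1² = (0.72)² = 0.5184
Numerator = 0.42 − 0.5184 = -0.0984; denominator = 1 − 0.5184 = 0.4816
φ_{22} = -0.0984 / 0.4816 = -0.204

-0.204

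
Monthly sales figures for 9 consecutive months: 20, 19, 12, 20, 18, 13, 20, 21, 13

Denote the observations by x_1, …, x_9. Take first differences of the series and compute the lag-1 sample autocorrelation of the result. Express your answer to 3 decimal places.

-0.359

First differences Δx: -1, -7, 8, -2, -5, 7, 1, -8
Mean of differences = -0.8750
Numerator Σ(Δx_t−Δx̄)(Δx_{t+1}−Δx̄) = -90.0156
Denominator Σ(Δx_t−Δx̄)² = 250.8750
r_1(Δx) = -90.0156 / 250.8750 = -0.359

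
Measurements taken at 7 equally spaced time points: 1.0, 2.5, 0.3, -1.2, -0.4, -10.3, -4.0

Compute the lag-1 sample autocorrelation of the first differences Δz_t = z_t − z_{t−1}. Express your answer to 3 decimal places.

First differences Δz: 1.5, -2.2, -1.5, 0.8, -9.9, 6.3
Mean of differences = -0.8333
Numerator Σ(Δz_t−Δz̄)(Δz_{t+1}−Δz̄) = -82.8511
Denominator Σ(Δz_t−Δz̄)² = 143.5133
r_1(Δz) = -82.8511 / 143.5133 = -0.577

-0.577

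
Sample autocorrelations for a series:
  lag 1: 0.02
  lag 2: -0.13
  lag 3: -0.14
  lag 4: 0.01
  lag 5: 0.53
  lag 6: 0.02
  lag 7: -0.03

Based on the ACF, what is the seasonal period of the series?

5

The largest autocorrelation is r_5 = 0.53; the remaining lags stay at or below 0.02.
The dominant spike at lag 5 indicates a seasonal period of 5.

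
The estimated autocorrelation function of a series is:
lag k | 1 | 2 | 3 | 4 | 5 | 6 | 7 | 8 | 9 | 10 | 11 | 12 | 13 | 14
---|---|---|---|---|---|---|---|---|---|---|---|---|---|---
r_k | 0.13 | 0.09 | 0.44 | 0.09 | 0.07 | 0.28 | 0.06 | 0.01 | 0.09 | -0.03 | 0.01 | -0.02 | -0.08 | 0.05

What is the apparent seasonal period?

The largest autocorrelation is r_3 = 0.44, with a weaker echo at lag 6 (0.28); the remaining lags stay at or below 0.13.
The dominant spike at lag 3 indicates a seasonal period of 3.

3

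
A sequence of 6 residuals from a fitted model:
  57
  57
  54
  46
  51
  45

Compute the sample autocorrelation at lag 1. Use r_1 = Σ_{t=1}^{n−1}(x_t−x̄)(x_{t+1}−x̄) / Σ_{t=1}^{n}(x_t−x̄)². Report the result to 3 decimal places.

Mean x̄ = (57 + 57 + 54 + 46 + 51 + 45)/6 = 51.6667
Σ(x_t−x̄)(x_{t+1}−x̄) = (28.4444) + (12.4444) + (-13.2222) + (3.7778) + (4.4444) = 35.8889
Denominator Σ(x_t−x̄)² = 139.3333
r_1 = 35.8889 / 139.3333 = 0.258

0.258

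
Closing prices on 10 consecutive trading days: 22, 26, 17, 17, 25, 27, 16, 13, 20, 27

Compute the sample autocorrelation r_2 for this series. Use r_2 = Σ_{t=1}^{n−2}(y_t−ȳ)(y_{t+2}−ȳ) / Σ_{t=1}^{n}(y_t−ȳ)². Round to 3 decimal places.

Mean ȳ = (22 + 26 + 17 + 17 + 25 + 27 + 16 + 13 + 20 + 27)/10 = 21.0000
Numerator Σ_{t=1}^{8}(y_t−ȳ)(y_{t+2}−ȳ) = -175.0000
Denominator Σ(y_t−ȳ)² = 236.0000
r_2 = -175.0000 / 236.0000 = -0.742

-0.742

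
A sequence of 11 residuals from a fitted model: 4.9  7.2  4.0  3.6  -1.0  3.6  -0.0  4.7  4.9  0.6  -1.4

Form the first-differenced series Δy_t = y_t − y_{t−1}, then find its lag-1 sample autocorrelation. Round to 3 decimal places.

-0.491

First differences Δy: 2.3, -3.2, -0.4, -4.6, 4.6, -3.6, 4.7, 0.2, -4.3, -2.0
Mean of differences = -0.6300
Numerator Σ(Δy_t−Δȳ)(Δy_{t+1}−Δȳ) = -54.7549
Denominator Σ(Δy_t−Δȳ)² = 111.6210
r_1(Δy) = -54.7549 / 111.6210 = -0.491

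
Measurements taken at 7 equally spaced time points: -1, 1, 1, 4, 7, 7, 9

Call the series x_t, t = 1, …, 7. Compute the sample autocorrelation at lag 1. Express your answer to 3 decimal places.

0.558

Mean x̄ = (-1 + 1 + 1 + 4 + 7 + 7 + 9)/7 = 4.0000
Deviations from mean: -5.0000, -3.0000, -3.0000, 0.0000, 3.0000, 3.0000, 5.0000
Σ(x_t−x̄)(x_{t+1}−x̄) = (15.0000) + (9.0000) + (0.0000) + (0.0000) + (9.0000) + (15.0000) = 48.0000
Denominator Σ(x_t−x̄)² = 86.0000
r_1 = 48.0000 / 86.0000 = 0.558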